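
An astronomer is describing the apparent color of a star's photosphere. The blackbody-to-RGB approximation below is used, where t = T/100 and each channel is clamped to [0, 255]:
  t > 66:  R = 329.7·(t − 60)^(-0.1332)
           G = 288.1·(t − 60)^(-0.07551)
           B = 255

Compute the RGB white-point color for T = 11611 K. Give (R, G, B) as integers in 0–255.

(193, 213, 255)

t = 11611/100 = 116.11; the t > 66 branch applies.
R = 329.7·(116.11 − 60)^(-0.1332) = 329.7·56.11^(-0.1332) = 329.7·0.58483 = 192.818.
G = 288.1·(116.11 − 60)^(-0.07551) = 288.1·56.11^(-0.07551) = 288.1·0.73779 = 212.556.
B = 255 by definition for t > 66.
Rounded: (193, 213, 255).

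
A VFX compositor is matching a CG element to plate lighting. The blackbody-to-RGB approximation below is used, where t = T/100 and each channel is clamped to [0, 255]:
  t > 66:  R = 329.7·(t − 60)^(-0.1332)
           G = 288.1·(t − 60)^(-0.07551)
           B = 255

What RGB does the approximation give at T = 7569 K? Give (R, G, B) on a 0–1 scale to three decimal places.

t = 7569/100 = 75.69; the t > 66 branch applies.
R = 329.7·(75.69 − 60)^(-0.1332) = 329.7·15.69^(-0.1332) = 329.7·0.69302 = 228.487.
G = 288.1·(75.69 − 60)^(-0.07551) = 288.1·15.69^(-0.07551) = 288.1·0.81230 = 234.025.
B = 255 by definition for t > 66.
Dividing each by 255: (0.8960, 0.9177, 1.0000) → (0.896, 0.918, 1.000).

(0.896, 0.918, 1.000)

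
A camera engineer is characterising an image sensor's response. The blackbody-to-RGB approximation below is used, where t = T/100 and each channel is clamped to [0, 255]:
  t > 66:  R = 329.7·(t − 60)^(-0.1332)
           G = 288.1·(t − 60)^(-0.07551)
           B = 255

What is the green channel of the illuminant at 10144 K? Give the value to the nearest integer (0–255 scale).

217

t = 10144/100 = 101.44; the t > 66 branch applies.
G = 288.1·(101.44 − 60)^(-0.07551) = 288.1·41.44^(-0.07551) = 288.1·0.75486 = 217.476.
Rounded: 217.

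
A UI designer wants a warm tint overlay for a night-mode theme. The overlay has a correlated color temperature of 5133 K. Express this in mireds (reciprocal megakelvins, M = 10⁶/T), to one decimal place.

194.8 mireds

M = 10⁶ / 5133 = 194.818 → 194.8 mireds.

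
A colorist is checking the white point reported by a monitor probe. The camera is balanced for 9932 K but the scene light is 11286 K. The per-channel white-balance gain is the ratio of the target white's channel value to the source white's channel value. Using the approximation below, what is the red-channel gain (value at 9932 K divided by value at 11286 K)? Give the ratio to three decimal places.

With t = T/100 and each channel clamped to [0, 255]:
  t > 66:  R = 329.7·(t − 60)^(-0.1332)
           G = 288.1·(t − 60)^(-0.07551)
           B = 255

1.040

At 11286 K (t = 112.86):
  R = 329.7·(112.86 − 60)^(-0.1332) = 329.7·52.86^(-0.1332) = 329.7·0.58949 = 194.356.
At 9932 K (t = 99.32):
  R = 329.7·(99.32 − 60)^(-0.1332) = 329.7·39.32^(-0.1332) = 329.7·0.61319 = 202.170.
Gain = 202.170 / 194.356 = 1.0402 → 1.040.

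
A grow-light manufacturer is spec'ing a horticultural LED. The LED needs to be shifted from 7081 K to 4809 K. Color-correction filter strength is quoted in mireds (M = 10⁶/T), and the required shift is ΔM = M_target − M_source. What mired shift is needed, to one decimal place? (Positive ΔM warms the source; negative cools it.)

+66.7 mireds

M_source = 10⁶/7081 = 141.223; M_target = 10⁶/4809 = 207.943.
ΔM = 207.943 − 141.223 = 66.720 → +66.7 mireds, a warming shift.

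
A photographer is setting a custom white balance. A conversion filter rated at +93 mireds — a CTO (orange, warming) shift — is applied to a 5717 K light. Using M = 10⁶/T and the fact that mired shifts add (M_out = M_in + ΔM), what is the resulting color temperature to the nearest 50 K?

M_in = 10⁶/5717 = 174.92 mireds.
M_out = 174.92 + (+93) = 267.92 mireds.
T_out = 10⁶/267.92 = 3732.5 K → 3750 K.

3750 K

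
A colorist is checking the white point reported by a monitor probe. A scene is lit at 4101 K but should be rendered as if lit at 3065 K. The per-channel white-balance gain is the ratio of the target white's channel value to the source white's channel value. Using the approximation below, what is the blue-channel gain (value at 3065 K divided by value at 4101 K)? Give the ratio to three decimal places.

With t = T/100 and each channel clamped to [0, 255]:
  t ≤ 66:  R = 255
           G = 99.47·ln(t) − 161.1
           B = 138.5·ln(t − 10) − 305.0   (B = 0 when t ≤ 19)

0.670

At 4101 K (t = 41.01):
  B = 138.5·ln(41.01 − 10) − 305.0 = 138.5·ln 31.01 − 305.0 = 138.5·3.4343 − 305.0 = 170.652.
At 3065 K (t = 30.65):
  B = 138.5·ln(30.65 − 10) − 305.0 = 138.5·ln 20.65 − 305.0 = 138.5·3.0277 − 305.0 = 114.339.
Gain = 114.339 / 170.652 = 0.6700 → 0.670.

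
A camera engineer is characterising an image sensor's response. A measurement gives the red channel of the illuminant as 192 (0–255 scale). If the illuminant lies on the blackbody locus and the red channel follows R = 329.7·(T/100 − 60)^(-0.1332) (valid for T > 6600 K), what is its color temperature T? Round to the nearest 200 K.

(t − 60)^(-0.1332) = 192/329.7 = 0.58235.
t − 60 = 0.58235^(1/-0.1332) = 0.58235^(-7.508) = 57.929, so t = 117.929.
T = 100·t = 11793 K → 11800 K to the nearest 200 K.

11800 K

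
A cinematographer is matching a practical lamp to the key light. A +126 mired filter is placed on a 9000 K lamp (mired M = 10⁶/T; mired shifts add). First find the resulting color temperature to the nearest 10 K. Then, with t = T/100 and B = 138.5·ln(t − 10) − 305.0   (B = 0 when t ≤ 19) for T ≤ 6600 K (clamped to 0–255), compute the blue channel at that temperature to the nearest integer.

176

M_in = 10⁶/9000 = 111.11; M_out = 111.11 + (+126) = 237.11.
T_out = 10⁶/237.11 = 4217.4 K → 4220 K; t = 42.2.
B = 138.5·ln(42.2 − 10) − 305.0 = 138.5·ln 32.2 − 305.0 = 138.5·3.4720 − 305.0 = 175.867.
Rounded: 176.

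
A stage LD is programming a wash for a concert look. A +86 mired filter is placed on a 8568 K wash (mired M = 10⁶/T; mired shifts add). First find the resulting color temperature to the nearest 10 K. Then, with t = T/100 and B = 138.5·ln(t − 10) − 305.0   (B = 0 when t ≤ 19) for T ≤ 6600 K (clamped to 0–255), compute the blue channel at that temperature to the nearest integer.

203

M_in = 10⁶/8568 = 116.71; M_out = 116.71 + (+86) = 202.71.
T_out = 10⁶/202.71 = 4933.1 K → 4930 K; t = 49.3.
B = 138.5·ln(49.3 − 10) − 305.0 = 138.5·ln 39.3 − 305.0 = 138.5·3.6712 − 305.0 = 203.465.
Rounded: 203.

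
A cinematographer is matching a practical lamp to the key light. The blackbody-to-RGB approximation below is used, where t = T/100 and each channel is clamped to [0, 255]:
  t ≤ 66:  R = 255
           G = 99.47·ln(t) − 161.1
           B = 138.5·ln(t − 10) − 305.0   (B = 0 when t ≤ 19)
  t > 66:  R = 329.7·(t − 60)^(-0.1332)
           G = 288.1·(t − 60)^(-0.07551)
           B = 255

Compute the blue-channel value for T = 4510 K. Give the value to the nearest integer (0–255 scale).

t = 4510/100 = 45.1; the t ≤ 66 branch applies.
B = 138.5·ln(45.1 − 10) − 305.0 = 138.5·ln 35.1 − 305.0 = 138.5·3.5582 − 305.0 = 187.811.
Rounded: 188.

188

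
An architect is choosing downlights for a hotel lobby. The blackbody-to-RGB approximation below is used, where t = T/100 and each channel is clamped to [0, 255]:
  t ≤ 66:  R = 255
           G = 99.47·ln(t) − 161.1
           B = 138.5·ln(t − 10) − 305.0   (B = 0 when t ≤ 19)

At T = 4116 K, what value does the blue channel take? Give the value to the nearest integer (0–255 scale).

171

t = 4116/100 = 41.16; the t ≤ 66 branch applies.
B = 138.5·ln(41.16 − 10) − 305.0 = 138.5·ln 31.16 − 305.0 = 138.5·3.4391 − 305.0 = 171.320.
Rounded: 171.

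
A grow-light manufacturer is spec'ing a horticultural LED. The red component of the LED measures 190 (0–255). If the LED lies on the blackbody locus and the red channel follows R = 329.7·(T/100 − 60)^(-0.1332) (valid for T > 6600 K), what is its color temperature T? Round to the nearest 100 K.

12300 K

(t − 60)^(-0.1332) = 190/329.7 = 0.57628.
t − 60 = 0.57628^(1/-0.1332) = 0.57628^(-7.508) = 62.667, so t = 122.667.
T = 100·t = 12267 K → 12300 K to the nearest 100 K.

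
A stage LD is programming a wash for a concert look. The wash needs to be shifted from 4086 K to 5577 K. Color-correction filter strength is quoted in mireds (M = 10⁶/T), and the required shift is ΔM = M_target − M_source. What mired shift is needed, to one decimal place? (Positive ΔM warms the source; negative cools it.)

-65.4 mireds

M_source = 10⁶/4086 = 244.738; M_target = 10⁶/5577 = 179.308.
ΔM = 179.308 − 244.738 = -65.430 → -65.4 mireds, a cooling shift.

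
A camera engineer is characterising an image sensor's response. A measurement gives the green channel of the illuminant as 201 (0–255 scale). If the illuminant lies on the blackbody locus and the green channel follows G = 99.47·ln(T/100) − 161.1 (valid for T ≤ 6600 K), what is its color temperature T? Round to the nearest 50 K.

3800 K

ln t = (201 + 161.1) / 99.47 = 3.6403.
t = e^3.6403 = 38.103.
T = 100·t = 3810 K → 3800 K to the nearest 50 K.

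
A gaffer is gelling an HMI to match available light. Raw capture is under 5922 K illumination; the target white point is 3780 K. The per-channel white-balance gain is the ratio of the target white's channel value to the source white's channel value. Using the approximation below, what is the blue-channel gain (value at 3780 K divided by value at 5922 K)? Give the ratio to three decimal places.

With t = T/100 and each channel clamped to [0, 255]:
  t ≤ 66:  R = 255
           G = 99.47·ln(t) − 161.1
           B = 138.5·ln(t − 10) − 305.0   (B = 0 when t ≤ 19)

At 5922 K (t = 59.22):
  B = 138.5·ln(59.22 − 10) − 305.0 = 138.5·ln 49.22 − 305.0 = 138.5·3.8963 − 305.0 = 234.638.
At 3780 K (t = 37.8):
  B = 138.5·ln(37.8 − 10) − 305.0 = 138.5·ln 27.8 − 305.0 = 138.5·3.3250 − 305.0 = 155.517.
Gain = 155.517 / 234.638 = 0.6628 → 0.663.

0.663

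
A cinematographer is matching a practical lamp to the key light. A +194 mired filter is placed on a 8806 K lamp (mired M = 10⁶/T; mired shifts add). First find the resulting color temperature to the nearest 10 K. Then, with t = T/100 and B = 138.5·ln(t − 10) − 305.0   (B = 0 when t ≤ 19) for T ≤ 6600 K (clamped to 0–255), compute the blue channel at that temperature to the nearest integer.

M_in = 10⁶/8806 = 113.56; M_out = 113.56 + (+194) = 307.56.
T_out = 10⁶/307.56 = 3251.4 K → 3250 K; t = 32.5.
B = 138.5·ln(32.5 − 10) − 305.0 = 138.5·ln 22.5 − 305.0 = 138.5·3.1135 − 305.0 = 126.222.
Rounded: 126.

126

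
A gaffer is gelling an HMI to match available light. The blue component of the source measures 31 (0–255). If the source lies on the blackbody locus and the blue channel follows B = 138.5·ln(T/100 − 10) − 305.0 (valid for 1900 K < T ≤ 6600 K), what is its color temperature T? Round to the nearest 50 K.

ln(t − 10) = (31 + 305.0) / 138.5 = 2.4260.
t − 10 = e^2.4260 = 11.313, so t = 21.313.
T = 100·t = 2131 K → 2150 K to the nearest 50 K.

2150 K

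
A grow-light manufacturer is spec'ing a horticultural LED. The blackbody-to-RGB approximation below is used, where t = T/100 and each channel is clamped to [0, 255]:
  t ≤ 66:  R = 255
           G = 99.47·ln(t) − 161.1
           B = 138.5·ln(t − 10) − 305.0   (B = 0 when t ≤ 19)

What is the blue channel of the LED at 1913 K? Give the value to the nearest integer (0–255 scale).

t = 1913/100 = 19.13; the t ≤ 66 branch applies.
B = 138.5·ln(19.13 − 10) − 305.0 = 138.5·ln 9.13 − 305.0 = 138.5·2.2116 − 305.0 = 1.302.
Rounded: 1.

1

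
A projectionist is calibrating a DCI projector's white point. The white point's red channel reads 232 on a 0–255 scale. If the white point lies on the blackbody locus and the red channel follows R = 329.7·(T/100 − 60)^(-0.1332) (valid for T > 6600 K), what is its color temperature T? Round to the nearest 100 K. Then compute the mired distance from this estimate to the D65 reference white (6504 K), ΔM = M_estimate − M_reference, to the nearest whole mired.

(t − 60)^(-0.1332) = 232/329.7 = 0.70367.
t − 60 = 0.70367^(1/-0.1332) = 0.70367^(-7.508) = 13.992, so t = 73.992.
T = 100·t = 7399 K → 7400 K to the nearest 100 K.
M_estimate = 10⁶/7400 = 135.14; M_reference = 10⁶/6504 = 153.75.
ΔM = 135.14 − 153.75 = -18.62 → -19 mireds.

-19 mireds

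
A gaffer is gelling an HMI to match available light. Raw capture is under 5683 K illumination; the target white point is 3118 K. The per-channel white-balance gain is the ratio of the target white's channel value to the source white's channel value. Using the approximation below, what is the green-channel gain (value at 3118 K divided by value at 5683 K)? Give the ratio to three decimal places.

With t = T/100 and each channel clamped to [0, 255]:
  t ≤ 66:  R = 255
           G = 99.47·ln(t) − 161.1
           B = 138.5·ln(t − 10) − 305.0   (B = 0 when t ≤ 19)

0.752

At 5683 K (t = 56.83):
  G = 99.47·ln 56.83 − 161.1 = 99.47·4.0401 − 161.1 = 240.765.
At 3118 K (t = 31.18):
  G = 99.47·ln 31.18 − 161.1 = 99.47·3.4398 − 161.1 = 181.055.
Gain = 181.055 / 240.765 = 0.7520 → 0.752.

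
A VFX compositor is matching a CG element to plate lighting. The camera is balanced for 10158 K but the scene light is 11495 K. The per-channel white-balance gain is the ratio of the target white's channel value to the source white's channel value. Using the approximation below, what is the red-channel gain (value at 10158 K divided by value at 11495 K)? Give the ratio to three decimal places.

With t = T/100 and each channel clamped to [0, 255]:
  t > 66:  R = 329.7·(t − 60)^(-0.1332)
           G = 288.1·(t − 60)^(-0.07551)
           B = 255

1.038

At 11495 K (t = 114.95):
  R = 329.7·(114.95 − 60)^(-0.1332) = 329.7·54.95^(-0.1332) = 329.7·0.58646 = 193.355.
At 10158 K (t = 101.58):
  R = 329.7·(101.58 − 60)^(-0.1332) = 329.7·41.58^(-0.1332) = 329.7·0.60865 = 200.671.
Gain = 200.671 / 193.355 = 1.0378 → 1.038.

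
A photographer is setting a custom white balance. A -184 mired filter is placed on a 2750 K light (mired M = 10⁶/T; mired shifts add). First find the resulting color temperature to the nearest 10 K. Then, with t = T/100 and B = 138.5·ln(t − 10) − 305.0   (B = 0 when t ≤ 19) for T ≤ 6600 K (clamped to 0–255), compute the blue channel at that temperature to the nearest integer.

224

M_in = 10⁶/2750 = 363.64; M_out = 363.64 + (-184) = 179.64.
T_out = 10⁶/179.64 = 5566.8 K → 5570 K; t = 55.7.
B = 138.5·ln(55.7 − 10) − 305.0 = 138.5·ln 45.7 − 305.0 = 138.5·3.8221 − 305.0 = 224.361.
Rounded: 224.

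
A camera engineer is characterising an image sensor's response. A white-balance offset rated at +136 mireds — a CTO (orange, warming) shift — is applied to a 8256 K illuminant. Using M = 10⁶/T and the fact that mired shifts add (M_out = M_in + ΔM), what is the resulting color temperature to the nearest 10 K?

3890 K

M_in = 10⁶/8256 = 121.12 mireds.
M_out = 121.12 + (+136) = 257.12 mireds.
T_out = 10⁶/257.12 = 3889.2 K → 3890 K.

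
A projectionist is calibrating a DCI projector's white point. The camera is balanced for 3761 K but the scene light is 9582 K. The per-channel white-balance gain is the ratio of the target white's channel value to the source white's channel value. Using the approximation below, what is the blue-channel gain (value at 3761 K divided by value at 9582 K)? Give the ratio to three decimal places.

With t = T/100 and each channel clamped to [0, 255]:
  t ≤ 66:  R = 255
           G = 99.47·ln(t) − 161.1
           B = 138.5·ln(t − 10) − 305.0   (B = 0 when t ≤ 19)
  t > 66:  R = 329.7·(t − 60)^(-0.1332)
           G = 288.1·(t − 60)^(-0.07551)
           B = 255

0.606

At 9582 K (t = 95.82):
  B = 255 by definition for t > 66.
At 3761 K (t = 37.61):
  B = 138.5·ln(37.61 − 10) − 305.0 = 138.5·ln 27.61 − 305.0 = 138.5·3.3182 − 305.0 = 154.568.
Gain = 154.568 / 255.000 = 0.6061 → 0.606.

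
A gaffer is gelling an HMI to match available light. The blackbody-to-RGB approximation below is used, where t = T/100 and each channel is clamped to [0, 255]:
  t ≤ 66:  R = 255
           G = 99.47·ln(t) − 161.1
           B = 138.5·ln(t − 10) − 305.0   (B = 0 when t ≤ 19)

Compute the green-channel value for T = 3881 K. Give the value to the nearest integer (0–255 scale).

203

t = 3881/100 = 38.81; the t ≤ 66 branch applies.
G = 99.47·ln 38.81 − 161.1 = 99.47·3.6587 − 161.1 = 202.829.
Rounded: 203.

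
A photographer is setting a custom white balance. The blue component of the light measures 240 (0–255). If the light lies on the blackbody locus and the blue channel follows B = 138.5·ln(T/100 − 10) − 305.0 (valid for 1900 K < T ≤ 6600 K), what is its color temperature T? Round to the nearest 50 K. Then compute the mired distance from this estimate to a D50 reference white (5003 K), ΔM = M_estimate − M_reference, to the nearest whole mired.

-36 mireds

ln(t − 10) = (240 + 305.0) / 138.5 = 3.9350.
t − 10 = e^3.9350 = 51.163, so t = 61.163.
T = 100·t = 6116 K → 6100 K to the nearest 50 K.
M_estimate = 10⁶/6100 = 163.93; M_reference = 10⁶/5003 = 199.88.
ΔM = 163.93 − 199.88 = -35.95 → -36 mireds.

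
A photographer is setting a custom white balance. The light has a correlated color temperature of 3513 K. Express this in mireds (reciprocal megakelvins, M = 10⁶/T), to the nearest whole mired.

M = 10⁶ / 3513 = 284.657 → 285 mireds.

285 mireds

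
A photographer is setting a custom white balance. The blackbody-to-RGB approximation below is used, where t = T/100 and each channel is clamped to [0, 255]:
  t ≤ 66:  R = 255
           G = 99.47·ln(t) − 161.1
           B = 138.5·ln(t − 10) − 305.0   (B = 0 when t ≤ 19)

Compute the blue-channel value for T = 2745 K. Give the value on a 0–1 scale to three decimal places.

t = 2745/100 = 27.45; the t ≤ 66 branch applies.
B = 138.5·ln(27.45 − 10) − 305.0 = 138.5·ln 17.45 − 305.0 = 138.5·2.8593 − 305.0 = 91.019.
On a 0–1 scale: 91.019/255 = 0.3569 → 0.357.

0.357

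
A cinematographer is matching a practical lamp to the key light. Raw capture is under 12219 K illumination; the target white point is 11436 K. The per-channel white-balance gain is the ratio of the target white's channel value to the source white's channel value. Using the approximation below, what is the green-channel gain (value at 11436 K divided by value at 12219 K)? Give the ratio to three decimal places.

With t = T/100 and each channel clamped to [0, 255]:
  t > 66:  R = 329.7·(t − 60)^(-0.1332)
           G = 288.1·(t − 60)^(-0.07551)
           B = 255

1.010

At 12219 K (t = 122.19):
  G = 288.1·(122.19 − 60)^(-0.07551) = 288.1·62.19^(-0.07551) = 288.1·0.73208 = 210.911.
At 11436 K (t = 114.36):
  G = 288.1·(114.36 − 60)^(-0.07551) = 288.1·54.36^(-0.07551) = 288.1·0.73955 = 213.065.
Gain = 213.065 / 210.911 = 1.0102 → 1.010.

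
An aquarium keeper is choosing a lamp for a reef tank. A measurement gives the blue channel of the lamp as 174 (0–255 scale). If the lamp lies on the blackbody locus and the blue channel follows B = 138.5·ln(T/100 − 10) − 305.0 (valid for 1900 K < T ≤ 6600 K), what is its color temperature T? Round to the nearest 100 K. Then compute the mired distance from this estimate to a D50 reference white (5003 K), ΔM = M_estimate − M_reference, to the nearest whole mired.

+38 mireds

ln(t − 10) = (174 + 305.0) / 138.5 = 3.4585.
t − 10 = e^3.4585 = 31.769, so t = 41.769.
T = 100·t = 4177 K → 4200 K to the nearest 100 K.
M_estimate = 10⁶/4200 = 238.10; M_reference = 10⁶/5003 = 199.88.
ΔM = 238.10 − 199.88 = 38.22 → +38 mireds.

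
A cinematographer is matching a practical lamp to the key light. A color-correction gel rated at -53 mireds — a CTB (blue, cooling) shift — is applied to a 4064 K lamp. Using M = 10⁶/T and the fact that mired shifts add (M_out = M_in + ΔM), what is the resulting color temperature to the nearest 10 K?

M_in = 10⁶/4064 = 246.06 mireds.
M_out = 246.06 + (-53) = 193.06 mireds.
T_out = 10⁶/193.06 = 5179.7 K → 5180 K.

5180 K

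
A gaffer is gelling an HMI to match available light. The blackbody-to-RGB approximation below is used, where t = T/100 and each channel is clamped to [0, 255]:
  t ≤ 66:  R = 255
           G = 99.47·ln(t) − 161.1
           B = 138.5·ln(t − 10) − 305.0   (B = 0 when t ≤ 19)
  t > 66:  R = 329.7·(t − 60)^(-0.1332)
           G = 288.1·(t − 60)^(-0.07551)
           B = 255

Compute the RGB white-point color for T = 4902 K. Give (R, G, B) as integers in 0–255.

(255, 226, 202)

t = 4902/100 = 49.02; the t ≤ 66 branch applies.
R = 255 by definition for t ≤ 66.
G = 99.47·ln 49.02 − 161.1 = 99.47·3.8922 − 161.1 = 226.060.
B = 138.5·ln(49.02 − 10) − 305.0 = 138.5·ln 39.02 − 305.0 = 138.5·3.6641 − 305.0 = 202.474.
Rounded: (255, 226, 202).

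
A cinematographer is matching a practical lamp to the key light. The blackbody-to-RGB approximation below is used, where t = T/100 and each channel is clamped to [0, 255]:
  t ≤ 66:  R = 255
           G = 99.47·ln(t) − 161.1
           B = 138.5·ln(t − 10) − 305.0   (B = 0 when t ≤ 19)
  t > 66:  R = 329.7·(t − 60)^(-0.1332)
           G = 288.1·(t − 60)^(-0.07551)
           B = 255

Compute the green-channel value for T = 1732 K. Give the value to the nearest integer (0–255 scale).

123

t = 1732/100 = 17.32; the t ≤ 66 branch applies.
G = 99.47·ln 17.32 − 161.1 = 99.47·2.8519 − 161.1 = 122.575.
Rounded: 123.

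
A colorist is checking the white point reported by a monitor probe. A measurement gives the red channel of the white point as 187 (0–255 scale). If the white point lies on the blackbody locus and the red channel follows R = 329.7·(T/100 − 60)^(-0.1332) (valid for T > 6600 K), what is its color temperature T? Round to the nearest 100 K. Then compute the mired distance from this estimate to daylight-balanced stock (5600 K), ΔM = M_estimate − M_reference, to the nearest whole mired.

-102 mireds

(t − 60)^(-0.1332) = 187/329.7 = 0.56718.
t − 60 = 0.56718^(1/-0.1332) = 0.56718^(-7.508) = 70.620, so t = 130.620.
T = 100·t = 13062 K → 13100 K to the nearest 100 K.
M_estimate = 10⁶/13100 = 76.34; M_reference = 10⁶/5600 = 178.57.
ΔM = 76.34 − 178.57 = -102.24 → -102 mireds.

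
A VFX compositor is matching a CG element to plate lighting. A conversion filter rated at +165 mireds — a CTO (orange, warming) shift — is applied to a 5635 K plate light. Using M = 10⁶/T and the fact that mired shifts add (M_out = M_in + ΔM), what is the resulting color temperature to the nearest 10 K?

2920 K

M_in = 10⁶/5635 = 177.46 mireds.
M_out = 177.46 + (+165) = 342.46 mireds.
T_out = 10⁶/342.46 = 2920.0 K → 2920 K.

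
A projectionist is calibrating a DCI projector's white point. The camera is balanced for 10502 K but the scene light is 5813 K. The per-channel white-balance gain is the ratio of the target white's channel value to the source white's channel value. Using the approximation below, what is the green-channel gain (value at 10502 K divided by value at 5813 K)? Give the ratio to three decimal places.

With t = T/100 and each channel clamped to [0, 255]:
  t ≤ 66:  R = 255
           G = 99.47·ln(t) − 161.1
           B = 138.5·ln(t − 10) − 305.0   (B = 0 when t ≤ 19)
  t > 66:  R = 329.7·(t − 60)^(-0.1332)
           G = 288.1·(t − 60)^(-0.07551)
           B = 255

0.889

At 5813 K (t = 58.13):
  G = 99.47·ln 58.13 − 161.1 = 99.47·4.0627 − 161.1 = 243.015.
At 10502 K (t = 105.02):
  G = 288.1·(105.02 − 60)^(-0.07551) = 288.1·45.02^(-0.07551) = 288.1·0.75016 = 216.120.
Gain = 216.120 / 243.015 = 0.8893 → 0.889.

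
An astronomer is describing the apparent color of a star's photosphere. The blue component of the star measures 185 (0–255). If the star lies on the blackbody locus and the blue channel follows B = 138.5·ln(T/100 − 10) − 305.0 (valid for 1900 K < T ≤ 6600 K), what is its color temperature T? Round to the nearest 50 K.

4450 K

ln(t − 10) = (185 + 305.0) / 138.5 = 3.5379.
t − 10 = e^3.5379 = 34.395, so t = 44.395.
T = 100·t = 4439 K → 4450 K to the nearest 50 K.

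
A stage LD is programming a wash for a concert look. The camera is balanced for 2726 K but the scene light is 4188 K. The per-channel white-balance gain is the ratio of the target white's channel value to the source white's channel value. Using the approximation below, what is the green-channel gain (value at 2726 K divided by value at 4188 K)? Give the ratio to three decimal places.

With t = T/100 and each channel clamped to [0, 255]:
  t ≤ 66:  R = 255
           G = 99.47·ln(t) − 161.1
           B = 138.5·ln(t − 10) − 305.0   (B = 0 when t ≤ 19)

At 4188 K (t = 41.88):
  G = 99.47·ln 41.88 − 161.1 = 99.47·3.7348 − 161.1 = 210.401.
At 2726 K (t = 27.26):
  G = 99.47·ln 27.26 − 161.1 = 99.47·3.3054 − 161.1 = 167.690.
Gain = 167.690 / 210.401 = 0.7970 → 0.797.

0.797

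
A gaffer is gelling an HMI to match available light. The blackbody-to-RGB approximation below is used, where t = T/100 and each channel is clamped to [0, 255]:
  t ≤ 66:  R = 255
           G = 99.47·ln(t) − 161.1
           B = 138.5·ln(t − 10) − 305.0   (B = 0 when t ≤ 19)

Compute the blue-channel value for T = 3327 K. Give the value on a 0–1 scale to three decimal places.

0.513

t = 3327/100 = 33.27; the t ≤ 66 branch applies.
B = 138.5·ln(33.27 − 10) − 305.0 = 138.5·ln 23.27 − 305.0 = 138.5·3.1472 − 305.0 = 130.882.
On a 0–1 scale: 130.882/255 = 0.5133 → 0.513.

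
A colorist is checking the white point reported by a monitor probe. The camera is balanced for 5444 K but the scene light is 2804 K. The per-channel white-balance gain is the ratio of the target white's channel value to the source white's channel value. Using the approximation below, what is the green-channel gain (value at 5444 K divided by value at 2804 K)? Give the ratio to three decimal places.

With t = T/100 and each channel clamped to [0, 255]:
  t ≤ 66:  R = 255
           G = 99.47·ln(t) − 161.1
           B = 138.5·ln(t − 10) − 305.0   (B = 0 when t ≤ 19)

At 2804 K (t = 28.04):
  G = 99.47·ln 28.04 − 161.1 = 99.47·3.3336 − 161.1 = 170.496.
At 5444 K (t = 54.44):
  G = 99.47·ln 54.44 − 161.1 = 99.47·3.9971 − 161.1 = 236.491.
Gain = 236.491 / 170.496 = 1.3871 → 1.387.

1.387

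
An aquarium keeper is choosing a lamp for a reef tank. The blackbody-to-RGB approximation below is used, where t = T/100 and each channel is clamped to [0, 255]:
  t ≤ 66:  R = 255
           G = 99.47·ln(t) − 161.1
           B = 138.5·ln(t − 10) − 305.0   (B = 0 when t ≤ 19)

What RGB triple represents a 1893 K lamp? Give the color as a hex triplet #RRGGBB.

#FF8300

t = 1893/100 = 18.93; the t ≤ 66 branch applies.
R = 255 by definition for t ≤ 66.
G = 99.47·ln 18.93 − 161.1 = 99.47·2.9407 − 161.1 = 131.416.
t = 18.93 ≤ 19, so B = 0.
Rounded: (255, 131, 0).
In hex: #FF8300.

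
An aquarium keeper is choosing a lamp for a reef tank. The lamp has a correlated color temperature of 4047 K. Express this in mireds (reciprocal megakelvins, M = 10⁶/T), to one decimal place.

247.1 mireds

M = 10⁶ / 4047 = 247.097 → 247.1 mireds.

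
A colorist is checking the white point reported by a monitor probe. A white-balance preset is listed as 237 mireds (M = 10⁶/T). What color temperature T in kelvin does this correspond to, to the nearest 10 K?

4220 K

T = 10⁶ / 237 = 4219.41 K → 4220 K.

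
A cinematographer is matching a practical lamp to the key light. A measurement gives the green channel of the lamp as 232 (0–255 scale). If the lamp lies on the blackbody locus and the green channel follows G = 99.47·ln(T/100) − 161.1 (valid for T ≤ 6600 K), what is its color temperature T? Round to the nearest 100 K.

5200 K

ln t = (232 + 161.1) / 99.47 = 3.9519.
t = e^3.9519 = 52.036.
T = 100·t = 5204 K → 5200 K to the nearest 100 K.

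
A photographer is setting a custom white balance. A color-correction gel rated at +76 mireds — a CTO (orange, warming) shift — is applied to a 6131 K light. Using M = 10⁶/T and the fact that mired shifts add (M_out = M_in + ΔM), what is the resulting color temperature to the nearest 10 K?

M_in = 10⁶/6131 = 163.11 mireds.
M_out = 163.11 + (+76) = 239.11 mireds.
T_out = 10⁶/239.11 = 4182.3 K → 4180 K.

4180 K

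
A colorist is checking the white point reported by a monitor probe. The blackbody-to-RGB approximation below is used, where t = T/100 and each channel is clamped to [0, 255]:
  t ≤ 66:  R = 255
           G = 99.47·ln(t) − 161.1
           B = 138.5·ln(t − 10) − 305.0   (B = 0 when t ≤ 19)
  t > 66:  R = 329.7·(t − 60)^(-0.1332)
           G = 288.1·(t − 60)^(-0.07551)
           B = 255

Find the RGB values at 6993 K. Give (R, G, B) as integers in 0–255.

t = 6993/100 = 69.93; the t > 66 branch applies.
R = 329.7·(69.93 − 60)^(-0.1332) = 329.7·9.93^(-0.1332) = 329.7·0.73656 = 242.843.
G = 288.1·(69.93 − 60)^(-0.07551) = 288.1·9.93^(-0.07551) = 288.1·0.84085 = 242.250.
B = 255 by definition for t > 66.
Rounded: (243, 242, 255).

(243, 242, 255)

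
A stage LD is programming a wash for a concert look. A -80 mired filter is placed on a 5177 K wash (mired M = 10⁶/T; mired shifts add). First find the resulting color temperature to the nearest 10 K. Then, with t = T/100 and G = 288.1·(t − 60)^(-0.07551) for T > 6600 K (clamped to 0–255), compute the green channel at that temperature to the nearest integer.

M_in = 10⁶/5177 = 193.16; M_out = 193.16 + (-80) = 113.16.
T_out = 10⁶/113.16 = 8836.9 K → 8840 K; t = 88.4.
G = 288.1·(88.4 − 60)^(-0.07551) = 288.1·28.4^(-0.07551) = 288.1·0.77671 = 223.771.
Rounded: 224.

224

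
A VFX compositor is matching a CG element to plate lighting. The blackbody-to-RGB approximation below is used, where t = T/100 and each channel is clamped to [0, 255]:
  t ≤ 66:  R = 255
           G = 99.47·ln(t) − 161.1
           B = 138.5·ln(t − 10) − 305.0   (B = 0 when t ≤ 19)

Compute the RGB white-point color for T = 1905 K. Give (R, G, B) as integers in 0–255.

(255, 132, 0)

t = 1905/100 = 19.05; the t ≤ 66 branch applies.
R = 255 by definition for t ≤ 66.
G = 99.47·ln 19.05 − 161.1 = 99.47·2.9471 − 161.1 = 132.045.
B = 138.5·ln(19.05 − 10) − 305.0 = 138.5·ln 9.05 − 305.0 = 138.5·2.2028 − 305.0 = 0.083.
Rounded: (255, 132, 0).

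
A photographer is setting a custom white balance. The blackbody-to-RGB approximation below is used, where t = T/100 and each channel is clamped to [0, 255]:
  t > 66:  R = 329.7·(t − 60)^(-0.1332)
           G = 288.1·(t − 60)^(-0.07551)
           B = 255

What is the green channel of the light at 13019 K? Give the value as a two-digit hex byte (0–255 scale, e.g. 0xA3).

t = 13019/100 = 130.19; the t > 66 branch applies.
G = 288.1·(130.19 − 60)^(-0.07551) = 288.1·70.19^(-0.07551) = 288.1·0.72542 = 208.993.
Rounded: 209; in hex, 0xD1.

0xD1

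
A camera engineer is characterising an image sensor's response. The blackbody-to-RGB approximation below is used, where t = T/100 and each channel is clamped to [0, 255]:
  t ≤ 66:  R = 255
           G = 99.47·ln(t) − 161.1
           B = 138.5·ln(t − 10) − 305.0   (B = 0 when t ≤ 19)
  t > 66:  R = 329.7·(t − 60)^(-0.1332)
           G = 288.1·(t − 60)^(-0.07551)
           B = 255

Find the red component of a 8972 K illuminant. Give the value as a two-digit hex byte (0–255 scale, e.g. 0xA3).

t = 8972/100 = 89.72; the t > 66 branch applies.
R = 329.7·(89.72 − 60)^(-0.1332) = 329.7·29.72^(-0.1332) = 329.7·0.63649 = 209.850.
Rounded: 210; in hex, 0xD2.

0xD2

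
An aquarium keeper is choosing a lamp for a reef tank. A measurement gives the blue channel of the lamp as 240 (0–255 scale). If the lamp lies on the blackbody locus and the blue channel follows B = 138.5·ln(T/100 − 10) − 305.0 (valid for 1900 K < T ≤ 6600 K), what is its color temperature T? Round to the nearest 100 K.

6100 K

ln(t − 10) = (240 + 305.0) / 138.5 = 3.9350.
t − 10 = e^3.9350 = 51.163, so t = 61.163.
T = 100·t = 6116 K → 6100 K to the nearest 100 K.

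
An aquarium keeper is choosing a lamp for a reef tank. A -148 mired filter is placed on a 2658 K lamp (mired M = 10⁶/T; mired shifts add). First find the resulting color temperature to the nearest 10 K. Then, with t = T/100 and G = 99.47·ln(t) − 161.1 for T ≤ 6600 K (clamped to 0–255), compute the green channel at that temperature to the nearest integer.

215

M_in = 10⁶/2658 = 376.22; M_out = 376.22 + (-148) = 228.22.
T_out = 10⁶/228.22 = 4381.7 K → 4380 K; t = 43.8.
G = 99.47·ln 43.8 − 161.1 = 99.47·3.7796 − 161.1 = 214.860.
Rounded: 215.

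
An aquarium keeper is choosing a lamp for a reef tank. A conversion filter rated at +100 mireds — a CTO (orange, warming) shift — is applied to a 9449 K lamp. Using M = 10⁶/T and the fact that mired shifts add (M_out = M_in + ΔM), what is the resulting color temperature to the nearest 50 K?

4850 K

M_in = 10⁶/9449 = 105.83 mireds.
M_out = 105.83 + (+100) = 205.83 mireds.
T_out = 10⁶/205.83 = 4858.3 K → 4850 K.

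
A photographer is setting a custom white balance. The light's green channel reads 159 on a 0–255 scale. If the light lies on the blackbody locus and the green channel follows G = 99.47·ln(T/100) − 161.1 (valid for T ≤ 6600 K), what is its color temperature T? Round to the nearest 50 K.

2500 K

ln t = (159 + 161.1) / 99.47 = 3.2181.
t = e^3.2181 = 24.980.
T = 100·t = 2498 K → 2500 K to the nearest 50 K.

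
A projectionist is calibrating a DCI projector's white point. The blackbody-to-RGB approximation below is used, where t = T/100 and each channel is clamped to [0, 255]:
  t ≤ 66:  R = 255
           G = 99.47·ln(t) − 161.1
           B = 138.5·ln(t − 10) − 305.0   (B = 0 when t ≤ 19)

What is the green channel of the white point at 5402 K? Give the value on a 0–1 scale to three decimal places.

t = 5402/100 = 54.02; the t ≤ 66 branch applies.
G = 99.47·ln 54.02 − 161.1 = 99.47·3.9894 − 161.1 = 235.721.
On a 0–1 scale: 235.721/255 = 0.9244 → 0.924.

0.924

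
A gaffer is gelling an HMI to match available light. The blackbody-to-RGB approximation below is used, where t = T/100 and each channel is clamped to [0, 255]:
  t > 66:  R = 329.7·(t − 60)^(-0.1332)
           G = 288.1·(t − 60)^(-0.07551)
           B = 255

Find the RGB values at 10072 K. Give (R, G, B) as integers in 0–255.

t = 10072/100 = 100.72; the t > 66 branch applies.
R = 329.7·(100.72 − 60)^(-0.1332) = 329.7·40.72^(-0.1332) = 329.7·0.61034 = 201.230.
G = 288.1·(100.72 − 60)^(-0.07551) = 288.1·40.72^(-0.07551) = 288.1·0.75586 = 217.764.
B = 255 by definition for t > 66.
Rounded: (201, 218, 255).

(201, 218, 255)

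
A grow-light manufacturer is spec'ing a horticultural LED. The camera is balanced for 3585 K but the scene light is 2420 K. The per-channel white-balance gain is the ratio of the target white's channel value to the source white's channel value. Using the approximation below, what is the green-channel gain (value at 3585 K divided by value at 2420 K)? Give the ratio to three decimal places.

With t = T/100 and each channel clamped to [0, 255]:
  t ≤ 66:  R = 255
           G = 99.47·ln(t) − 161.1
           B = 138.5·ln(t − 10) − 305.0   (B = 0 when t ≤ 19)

At 2420 K (t = 24.2):
  G = 99.47·ln 24.2 − 161.1 = 99.47·3.1864 − 161.1 = 155.846.
At 3585 K (t = 35.85):
  G = 99.47·ln 35.85 − 161.1 = 99.47·3.5793 − 161.1 = 194.937.
Gain = 194.937 / 155.846 = 1.2508 → 1.251.

1.251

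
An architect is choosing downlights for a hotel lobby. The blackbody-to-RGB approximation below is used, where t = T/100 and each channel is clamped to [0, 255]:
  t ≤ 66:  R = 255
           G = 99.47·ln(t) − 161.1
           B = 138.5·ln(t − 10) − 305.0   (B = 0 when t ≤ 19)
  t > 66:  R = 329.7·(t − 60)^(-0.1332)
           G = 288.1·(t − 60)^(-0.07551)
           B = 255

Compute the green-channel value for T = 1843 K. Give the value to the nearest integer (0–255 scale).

t = 1843/100 = 18.43; the t ≤ 66 branch applies.
G = 99.47·ln 18.43 − 161.1 = 99.47·2.9140 − 161.1 = 128.754.
Rounded: 129.

129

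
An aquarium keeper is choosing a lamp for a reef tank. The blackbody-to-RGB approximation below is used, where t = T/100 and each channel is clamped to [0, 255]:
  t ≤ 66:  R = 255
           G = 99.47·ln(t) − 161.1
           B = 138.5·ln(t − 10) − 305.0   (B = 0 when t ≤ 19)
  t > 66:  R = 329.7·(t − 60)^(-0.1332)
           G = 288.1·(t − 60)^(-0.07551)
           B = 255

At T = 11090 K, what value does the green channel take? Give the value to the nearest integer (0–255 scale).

214

t = 11090/100 = 110.9; the t > 66 branch applies.
G = 288.1·(110.9 − 60)^(-0.07551) = 288.1·50.9^(-0.07551) = 288.1·0.74323 = 214.126.
Rounded: 214.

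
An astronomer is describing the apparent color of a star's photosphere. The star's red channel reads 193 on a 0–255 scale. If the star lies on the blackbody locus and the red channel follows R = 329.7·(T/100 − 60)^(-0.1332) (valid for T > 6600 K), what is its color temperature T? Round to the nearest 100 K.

11600 K

(t − 60)^(-0.1332) = 193/329.7 = 0.58538.
t − 60 = 0.58538^(1/-0.1332) = 0.58538^(-7.508) = 55.713, so t = 115.713.
T = 100·t = 11571 K → 11600 K to the nearest 100 K.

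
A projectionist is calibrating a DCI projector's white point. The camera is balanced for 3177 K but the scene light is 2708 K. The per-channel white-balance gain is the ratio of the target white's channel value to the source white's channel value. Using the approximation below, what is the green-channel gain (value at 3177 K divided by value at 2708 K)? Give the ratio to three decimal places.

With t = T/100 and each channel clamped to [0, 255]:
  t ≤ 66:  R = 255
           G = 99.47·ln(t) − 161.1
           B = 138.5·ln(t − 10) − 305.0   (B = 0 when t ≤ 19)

At 2708 K (t = 27.08):
  G = 99.47·ln 27.08 − 161.1 = 99.47·3.2988 − 161.1 = 167.031.
At 3177 K (t = 31.77):
  G = 99.47·ln 31.77 − 161.1 = 99.47·3.4585 − 161.1 = 182.919.
Gain = 182.919 / 167.031 = 1.0951 → 1.095.

1.095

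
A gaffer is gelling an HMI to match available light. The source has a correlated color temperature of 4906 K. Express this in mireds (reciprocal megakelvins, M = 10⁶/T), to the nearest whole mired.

M = 10⁶ / 4906 = 203.832 → 204 mireds.

204 mireds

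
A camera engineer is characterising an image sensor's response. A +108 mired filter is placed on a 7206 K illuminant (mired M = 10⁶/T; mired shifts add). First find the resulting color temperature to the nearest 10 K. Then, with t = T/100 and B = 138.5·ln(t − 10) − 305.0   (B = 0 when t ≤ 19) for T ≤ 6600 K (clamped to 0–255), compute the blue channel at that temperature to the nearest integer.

168

M_in = 10⁶/7206 = 138.77; M_out = 138.77 + (+108) = 246.77.
T_out = 10⁶/246.77 = 4052.3 K → 4050 K; t = 40.5.
B = 138.5·ln(40.5 − 10) − 305.0 = 138.5·ln 30.5 − 305.0 = 138.5·3.4177 − 305.0 = 168.355.
Rounded: 168.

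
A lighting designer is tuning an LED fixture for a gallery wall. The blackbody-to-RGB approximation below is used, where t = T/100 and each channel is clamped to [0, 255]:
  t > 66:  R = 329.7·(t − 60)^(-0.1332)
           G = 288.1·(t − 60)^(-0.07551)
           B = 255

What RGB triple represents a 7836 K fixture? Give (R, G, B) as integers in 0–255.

t = 7836/100 = 78.36; the t > 66 branch applies.
R = 329.7·(78.36 − 60)^(-0.1332) = 329.7·18.36^(-0.1332) = 329.7·0.67866 = 223.754.
G = 288.1·(78.36 − 60)^(-0.07551) = 288.1·18.36^(-0.07551) = 288.1·0.80272 = 231.264.
B = 255 by definition for t > 66.
Rounded: (224, 231, 255).

(224, 231, 255)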